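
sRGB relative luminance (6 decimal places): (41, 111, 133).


Linearize each channel (sRGB transfer function): c = v/255; c_lin = c/12.92 if c ≤ 0.04045, else ((c+0.055)/1.055)^2.4
  R: 41/255 ≈ 0.160784 > 0.04045 → ((0.160784+0.055)/1.055)^2.4 ≈ 0.022174
  G: 111/255 ≈ 0.435294 > 0.04045 → ((0.435294+0.055)/1.055)^2.4 ≈ 0.158961
  B: 133/255 ≈ 0.521569 > 0.04045 → ((0.521569+0.055)/1.055)^2.4 ≈ 0.234551
R_lin = 0.022174, G_lin = 0.158961, B_lin = 0.234551
L = 0.2126×R + 0.7152×G + 0.0722×B
L = 0.2126×0.022174 + 0.7152×0.158961 + 0.0722×0.234551
L ≈ 0.135338


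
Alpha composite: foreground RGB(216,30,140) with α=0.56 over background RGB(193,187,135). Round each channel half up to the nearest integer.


C = α×F + (1-α)×B, with 1-α = 0.44
R: 0.56×216 + 0.44×193 = 120.96 + 84.92 = 205.88 → 206
G: 0.56×30 + 0.44×187 = 16.80 + 82.28 = 99.08 → 99
B: 0.56×140 + 0.44×135 = 78.40 + 59.40 = 137.80 → 138
= RGB(206, 99, 138)


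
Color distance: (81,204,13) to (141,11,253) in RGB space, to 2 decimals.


d = √[(R₁-R₂)² + (G₁-G₂)² + (B₁-B₂)²]
d = √[(81-141)² + (204-11)² + (13-253)²]
d = √[3600 + 37249 + 57600]
d = √98449
d ≈ 313.77


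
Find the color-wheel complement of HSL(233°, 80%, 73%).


Complement = opposite side of color wheel = hue + 180°
H' = (233 + 180) mod 360 = 53°
S and L unchanged.
= HSL(53°, 80%, 73%)


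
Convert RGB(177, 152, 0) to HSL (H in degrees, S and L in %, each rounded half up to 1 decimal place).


Normalize: R'=177/255≈0.6941, G'=152/255≈0.5961, B'=0/255≈0.0000
Max=177/255, Min=0/255, Δ=Max-Min=177/255
L = (Max+Min)/2 = (177+0)/510 = 177/510 = 0.34705… → L = 34.7%
L ≤ 0.5 → S = Δ/(Max+Min) = 177/(177+0) = 177/177 = 1 → S = 100.0%
(the 1/255 factors cancel in S and H, so raw channel differences can be used)
Max is R' → H = 60 × (((G-B)/Δ) mod 6) = 60 × (((152-0)/177) mod 6)
  152/177 = 0.8587…
  H = 60 × 0.8587… = 51.525…° → H = 51.5°
= HSL(51.5°, 100.0%, 34.7%)


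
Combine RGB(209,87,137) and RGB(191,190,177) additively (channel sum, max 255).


Additive: each channel = min(255, C₁+C₂)
R: 209+191 = 400 → 255
G: 87+190 = 277 → 255
B: 137+177 = 314 → 255
= RGB(255, 255, 255)


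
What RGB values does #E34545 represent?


E3 → 227 (R)
45 → 69 (G)
45 → 69 (B)
= RGB(227, 69, 69)


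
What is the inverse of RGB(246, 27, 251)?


Invert: (255-R, 255-G, 255-B)
R: 255-246 = 9
G: 255-27 = 228
B: 255-251 = 4
= RGB(9, 228, 4)


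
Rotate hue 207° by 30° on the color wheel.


New hue = (H + rotation) mod 360
New hue = (207 + 30) mod 360
= 237 mod 360
= 237°


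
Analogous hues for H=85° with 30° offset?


Base hue: 85°
Left analog: (85 - 30) mod 360 = 55°
Right analog: (85 + 30) mod 360 = 115°
Analogous hues = 55° and 115°


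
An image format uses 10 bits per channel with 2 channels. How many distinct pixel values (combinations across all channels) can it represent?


Total bits = 10 bits/channel × 2 channels = 20 bits
Distinct pixel values = 2^20
= 1,048,576 pixel values


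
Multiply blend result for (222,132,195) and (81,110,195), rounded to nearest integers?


Multiply: C = A×B/255, rounded to nearest integer
R: 222×81/255 = 17982/255 ≈ 70.518 → 71
G: 132×110/255 = 14520/255 ≈ 56.941 → 57
B: 195×195/255 = 38025/255 ≈ 149.118 → 149
= RGB(71, 57, 149)


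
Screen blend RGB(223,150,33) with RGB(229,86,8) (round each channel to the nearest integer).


Screen: C = 255 - (255-A)×(255-B)/255, rounded to nearest integer
R: 255 - (255-223)×(255-229)/255 = 255 - 832/255 ≈ 255 - 3.263 = 251.737 → 252
G: 255 - (255-150)×(255-86)/255 = 255 - 17745/255 ≈ 255 - 69.588 = 185.412 → 185
B: 255 - (255-33)×(255-8)/255 = 255 - 54834/255 ≈ 255 - 215.035 = 39.965 → 40
= RGB(252, 185, 40)


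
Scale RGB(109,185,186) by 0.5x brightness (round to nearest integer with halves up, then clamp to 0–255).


Multiply each channel by 0.5, round half up, clamp to [0, 255]
R: 109×0.5 = 54.5 → round → 55
G: 185×0.5 = 92.5 → round → 93
B: 186×0.5 = 93
= RGB(55, 93, 93)


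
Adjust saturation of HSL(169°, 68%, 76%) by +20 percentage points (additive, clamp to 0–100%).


Original S = 68%
Adjustment = +20 percentage points
New S = 68 + (20) = 88
Clamp to [0, 100] → 88
= HSL(169°, 88%, 76%)


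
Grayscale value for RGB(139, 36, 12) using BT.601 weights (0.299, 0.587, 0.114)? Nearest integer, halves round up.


Gray = 0.299×R + 0.587×G + 0.114×B
Gray = 0.299×139 + 0.587×36 + 0.114×12
Gray = 41.561 + 21.132 + 1.368
Gray = 64.061 → round half up → 64
Gray = 64


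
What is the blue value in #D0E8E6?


Color: #D0E8E6
R = D0 = 208
G = E8 = 232
B = E6 = 230
Blue = 230


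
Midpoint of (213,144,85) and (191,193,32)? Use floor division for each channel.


Midpoint: each channel = ⌊(C₁+C₂)/2⌋
R: ⌊(213+191)/2⌋ = 202
G: ⌊(144+193)/2⌋ = 168
B: ⌊(85+32)/2⌋ = 58
= RGB(202, 168, 58)


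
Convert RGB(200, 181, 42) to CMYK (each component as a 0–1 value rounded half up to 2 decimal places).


R'=200/255≈0.7843, G'=181/255≈0.7098, B'=42/255≈0.1647
K = 1 - max(R',G',B') = 1 - 200/255 = 55/255 = 0.21568… → 0.22
(1-R'-K)/(1-K) simplifies to (max-R)/max with max = 200:
C = (200-200)/200 = 0/200 = 0 → 0.00
M = (200-181)/200 = 19/200 = 0.095 → 0.10
Y = (200-42)/200 = 158/200 = 0.79 → 0.79
= CMYK(0.00, 0.10, 0.79, 0.22)


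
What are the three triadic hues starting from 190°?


Triadic: equally spaced at 120° intervals
H1 = 190°
H2 = (190 + 120) mod 360 = 310°
H3 = (190 + 240) mod 360 = 70°
Triadic = 190°, 310°, 70°


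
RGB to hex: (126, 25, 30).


R = 126 → 7E (hex)
G = 25 → 19 (hex)
B = 30 → 1E (hex)
Hex = #7E191E


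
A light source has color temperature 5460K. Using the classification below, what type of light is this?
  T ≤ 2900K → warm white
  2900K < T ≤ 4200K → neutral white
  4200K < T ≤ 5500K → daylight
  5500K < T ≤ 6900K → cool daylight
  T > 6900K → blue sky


Temperature: 5460K
4200K < 5460K ≤ 5500K → daylight
Classification: daylight


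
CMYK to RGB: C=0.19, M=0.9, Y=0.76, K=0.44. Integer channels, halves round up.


R = 255 × (1-C) × (1-K) = 255 × 0.81 × 0.56 = 115.668 → 116
G = 255 × (1-M) × (1-K) = 255 × 0.10 × 0.56 = 14.28 → 14
B = 255 × (1-Y) × (1-K) = 255 × 0.24 × 0.56 = 34.272 → 34
= RGB(116, 14, 34)


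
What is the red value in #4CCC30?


Color: #4CCC30
R = 4C = 76
G = CC = 204
B = 30 = 48
Red = 76


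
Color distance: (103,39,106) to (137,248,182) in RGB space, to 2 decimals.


d = √[(R₁-R₂)² + (G₁-G₂)² + (B₁-B₂)²]
d = √[(103-137)² + (39-248)² + (106-182)²]
d = √[1156 + 43681 + 5776]
d = √50613
d ≈ 224.97


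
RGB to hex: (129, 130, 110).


R = 129 → 81 (hex)
G = 130 → 82 (hex)
B = 110 → 6E (hex)
Hex = #81826E


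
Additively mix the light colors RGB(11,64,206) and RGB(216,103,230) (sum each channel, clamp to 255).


Additive: each channel = min(255, C₁+C₂)
R: 11+216 = 227 → 227
G: 64+103 = 167 → 167
B: 206+230 = 436 → 255
= RGB(227, 167, 255)


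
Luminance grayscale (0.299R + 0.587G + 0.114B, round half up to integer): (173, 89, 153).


Gray = 0.299×R + 0.587×G + 0.114×B
Gray = 0.299×173 + 0.587×89 + 0.114×153
Gray = 51.727 + 52.243 + 17.442
Gray = 121.412 → round half up → 121
Gray = 121


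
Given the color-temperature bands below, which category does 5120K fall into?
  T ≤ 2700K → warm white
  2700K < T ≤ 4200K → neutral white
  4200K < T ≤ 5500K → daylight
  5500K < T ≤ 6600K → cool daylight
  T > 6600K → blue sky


Temperature: 5120K
4200K < 5120K ≤ 5500K → daylight
Classification: daylight


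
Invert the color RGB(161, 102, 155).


Invert: (255-R, 255-G, 255-B)
R: 255-161 = 94
G: 255-102 = 153
B: 255-155 = 100
= RGB(94, 153, 100)


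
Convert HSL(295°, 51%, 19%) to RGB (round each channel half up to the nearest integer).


H=295°, S=0.51, L=0.19
C = (1-|2L-1|)×S = (1-|-0.62|)×0.51 = 0.1938
H' = H/60 = 295/60 ≈ 4.9167; X = C×(1-|H' mod 2 - 1|) = 0.17765
m = L - C/2 = 0.19 - 0.0969 = 0.0931
Sector ⌊H'⌋ = 4 → (R',G',B') = (0.17765, 0.0, 0.1938)
RGB = ((R'+m)×255, (G'+m)×255, (B'+m)×255) = (69.04125, 23.7405, 73.1595)
Round half up → RGB(69, 24, 73)


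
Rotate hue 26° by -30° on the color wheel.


New hue = (H + rotation) mod 360
New hue = (26 -30) mod 360
= -4 mod 360
= 356°


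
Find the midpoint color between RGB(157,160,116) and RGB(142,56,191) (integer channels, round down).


Midpoint: each channel = ⌊(C₁+C₂)/2⌋
R: ⌊(157+142)/2⌋ = 149
G: ⌊(160+56)/2⌋ = 108
B: ⌊(116+191)/2⌋ = 153
= RGB(149, 108, 153)


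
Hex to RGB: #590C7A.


59 → 89 (R)
0C → 12 (G)
7A → 122 (B)
= RGB(89, 12, 122)


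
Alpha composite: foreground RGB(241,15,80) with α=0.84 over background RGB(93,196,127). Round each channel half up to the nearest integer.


C = α×F + (1-α)×B, with 1-α = 0.16
R: 0.84×241 + 0.16×93 = 202.44 + 14.88 = 217.32 → 217
G: 0.84×15 + 0.16×196 = 12.60 + 31.36 = 43.96 → 44
B: 0.84×80 + 0.16×127 = 67.20 + 20.32 = 87.52 → 88
= RGB(217, 44, 88)


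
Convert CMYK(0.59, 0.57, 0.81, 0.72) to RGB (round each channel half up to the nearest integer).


R = 255 × (1-C) × (1-K) = 255 × 0.41 × 0.28 = 29.274 → 29
G = 255 × (1-M) × (1-K) = 255 × 0.43 × 0.28 = 30.702 → 31
B = 255 × (1-Y) × (1-K) = 255 × 0.19 × 0.28 = 13.566 → 14
= RGB(29, 31, 14)


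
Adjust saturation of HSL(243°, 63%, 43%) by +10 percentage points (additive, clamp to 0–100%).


Original S = 63%
Adjustment = +10 percentage points
New S = 63 + (10) = 73
Clamp to [0, 100] → 73
= HSL(243°, 73%, 43%)


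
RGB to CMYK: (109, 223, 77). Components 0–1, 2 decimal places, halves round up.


R'=109/255≈0.4275, G'=223/255≈0.8745, B'=77/255≈0.3020
K = 1 - max(R',G',B') = 1 - 223/255 = 32/255 = 0.12549… → 0.13
(1-R'-K)/(1-K) simplifies to (max-R)/max with max = 223:
C = (223-109)/223 = 114/223 = 0.51121… → 0.51
M = (223-223)/223 = 0/223 = 0 → 0.00
Y = (223-77)/223 = 146/223 = 0.65470… → 0.65
= CMYK(0.51, 0.00, 0.65, 0.13)


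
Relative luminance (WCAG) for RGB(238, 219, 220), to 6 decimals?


Linearize each channel (sRGB transfer function): c = v/255; c_lin = c/12.92 if c ≤ 0.04045, else ((c+0.055)/1.055)^2.4
  R: 238/255 ≈ 0.933333 > 0.04045 → ((0.933333+0.055)/1.055)^2.4 ≈ 0.854993
  G: 219/255 ≈ 0.858824 > 0.04045 → ((0.858824+0.055)/1.055)^2.4 ≈ 0.708376
  B: 220/255 ≈ 0.862745 > 0.04045 → ((0.862745+0.055)/1.055)^2.4 ≈ 0.715694
R_lin = 0.854993, G_lin = 0.708376, B_lin = 0.715694
L = 0.2126×R + 0.7152×G + 0.0722×B
L = 0.2126×0.854993 + 0.7152×0.708376 + 0.0722×0.715694
L ≈ 0.740075


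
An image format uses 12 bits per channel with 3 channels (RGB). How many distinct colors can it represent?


Total bits = 12 bits/channel × 3 channels = 36 bits
Distinct colors = 2^36
= 68,719,476,736 colors


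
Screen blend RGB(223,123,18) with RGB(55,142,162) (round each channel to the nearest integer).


Screen: C = 255 - (255-A)×(255-B)/255, rounded to nearest integer
R: 255 - (255-223)×(255-55)/255 = 255 - 6400/255 ≈ 255 - 25.098 = 229.902 → 230
G: 255 - (255-123)×(255-142)/255 = 255 - 14916/255 ≈ 255 - 58.494 = 196.506 → 197
B: 255 - (255-18)×(255-162)/255 = 255 - 22041/255 ≈ 255 - 86.435 = 168.565 → 169
= RGB(230, 197, 169)


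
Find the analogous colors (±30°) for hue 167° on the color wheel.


Base hue: 167°
Left analog: (167 - 30) mod 360 = 137°
Right analog: (167 + 30) mod 360 = 197°
Analogous hues = 137° and 197°


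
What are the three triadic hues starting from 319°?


Triadic: equally spaced at 120° intervals
H1 = 319°
H2 = (319 + 120) mod 360 = 79°
H3 = (319 + 240) mod 360 = 199°
Triadic = 319°, 79°, 199°


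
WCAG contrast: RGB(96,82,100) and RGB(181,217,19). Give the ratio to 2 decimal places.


Linearize each sRGB channel c=v/255: c/12.92 if c ≤ 0.04045 else ((c+0.055)/1.055)^2.4
L = 0.2126×R_lin + 0.7152×G_lin + 0.0722×B_lin
Color 1 (96,82,100):
  R=96: 96/255≈0.3765 > 0.04045 → ((0.3765+0.055)/1.055)^2.4 ≈ 0.11697
  G=82: 82/255≈0.3216 > 0.04045 → ((0.3216+0.055)/1.055)^2.4 ≈ 0.08438
  B=100: 100/255≈0.3922 > 0.04045 → ((0.3922+0.055)/1.055)^2.4 ≈ 0.12744
  L1 = 0.2126×0.11697 + 0.7152×0.08438 + 0.0722×0.12744 ≈ 0.09441
Color 2 (181,217,19):
  R=181: 181/255≈0.7098 > 0.04045 → ((0.7098+0.055)/1.055)^2.4 ≈ 0.46208
  G=217: 217/255≈0.8510 > 0.04045 → ((0.8510+0.055)/1.055)^2.4 ≈ 0.69387
  B=19: 19/255≈0.0745 > 0.04045 → ((0.0745+0.055)/1.055)^2.4 ≈ 0.00651
  L2 = 0.2126×0.46208 + 0.7152×0.69387 + 0.0722×0.00651 ≈ 0.59496
Lighter = 0.59496, Darker = 0.09441
Ratio = (L_lighter + 0.05) / (L_darker + 0.05)
Ratio = (0.59496 + 0.05) / (0.09441 + 0.05) = 0.64496 / 0.14441 ≈ 4.4661
Ratio ≈ 4.47:1


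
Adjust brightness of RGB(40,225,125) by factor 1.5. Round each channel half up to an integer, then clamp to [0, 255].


Multiply each channel by 1.5, round half up, clamp to [0, 255]
R: 40×1.5 = 60
G: 225×1.5 = 337.5 → round → 338 → clamp → 255
B: 125×1.5 = 187.5 → round → 188
= RGB(60, 255, 188)


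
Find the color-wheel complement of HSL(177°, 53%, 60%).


Complement = opposite side of color wheel = hue + 180°
H' = (177 + 180) mod 360 = 357°
S and L unchanged.
= HSL(357°, 53%, 60%)


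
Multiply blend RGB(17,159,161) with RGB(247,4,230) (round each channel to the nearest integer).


Multiply: C = A×B/255, rounded to nearest integer
R: 17×247/255 = 4199/255 ≈ 16.467 → 16
G: 159×4/255 = 636/255 ≈ 2.494 → 2
B: 161×230/255 = 37030/255 ≈ 145.216 → 145
= RGB(16, 2, 145)


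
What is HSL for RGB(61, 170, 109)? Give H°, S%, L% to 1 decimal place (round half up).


Normalize: R'=61/255≈0.2392, G'=170/255≈0.6667, B'=109/255≈0.4275
Max=170/255, Min=61/255, Δ=Max-Min=109/255
L = (Max+Min)/2 = (170+61)/510 = 231/510 = 0.45294… → L = 45.3%
L ≤ 0.5 → S = Δ/(Max+Min) = 109/(170+61) = 109/231 = 0.47186… → S = 47.2%
(the 1/255 factors cancel in S and H, so raw channel differences can be used)
Max is G' → H = 60 × ((B-R)/Δ + 2) = 60 × ((109-61)/109 + 2)
  48/109 + 2 = 0.4403… + 2 = 2.4403…
  H = 60 × 2.4403… = 146.422…° → H = 146.4°
= HSL(146.4°, 47.2%, 45.3%)


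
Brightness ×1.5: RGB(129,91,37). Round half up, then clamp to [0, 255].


Multiply each channel by 1.5, round half up, clamp to [0, 255]
R: 129×1.5 = 193.5 → round → 194
G: 91×1.5 = 136.5 → round → 137
B: 37×1.5 = 55.5 → round → 56
= RGB(194, 137, 56)


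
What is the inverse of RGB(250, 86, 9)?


Invert: (255-R, 255-G, 255-B)
R: 255-250 = 5
G: 255-86 = 169
B: 255-9 = 246
= RGB(5, 169, 246)


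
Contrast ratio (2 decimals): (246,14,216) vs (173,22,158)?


Linearize each sRGB channel c=v/255: c/12.92 if c ≤ 0.04045 else ((c+0.055)/1.055)^2.4
L = 0.2126×R_lin + 0.7152×G_lin + 0.0722×B_lin
Color 1 (246,14,216):
  R=246: 246/255≈0.9647 > 0.04045 → ((0.9647+0.055)/1.055)^2.4 ≈ 0.92158
  G=14: 14/255≈0.0549 > 0.04045 → ((0.0549+0.055)/1.055)^2.4 ≈ 0.00439
  B=216: 216/255≈0.8471 > 0.04045 → ((0.8471+0.055)/1.055)^2.4 ≈ 0.68669
  L1 = 0.2126×0.92158 + 0.7152×0.00439 + 0.0722×0.68669 ≈ 0.24865
Color 2 (173,22,158):
  R=173: 173/255≈0.6784 > 0.04045 → ((0.6784+0.055)/1.055)^2.4 ≈ 0.41789
  G=22: 22/255≈0.0863 > 0.04045 → ((0.0863+0.055)/1.055)^2.4 ≈ 0.00802
  B=158: 158/255≈0.6196 > 0.04045 → ((0.6196+0.055)/1.055)^2.4 ≈ 0.34191
  L2 = 0.2126×0.41789 + 0.7152×0.00802 + 0.0722×0.34191 ≈ 0.11927
Lighter = 0.24865, Darker = 0.11927
Ratio = (L_lighter + 0.05) / (L_darker + 0.05)
Ratio = (0.24865 + 0.05) / (0.11927 + 0.05) = 0.29865 / 0.16927 ≈ 1.7644
Ratio ≈ 1.76:1


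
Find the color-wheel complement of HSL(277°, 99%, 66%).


Complement = opposite side of color wheel = hue + 180°
H' = (277 + 180) mod 360 = 97°
S and L unchanged.
= HSL(97°, 99%, 66%)


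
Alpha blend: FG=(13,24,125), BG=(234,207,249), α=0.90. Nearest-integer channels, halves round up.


C = α×F + (1-α)×B, with 1-α = 0.10
R: 0.90×13 + 0.10×234 = 11.70 + 23.40 = 35.10 → 35
G: 0.90×24 + 0.10×207 = 21.60 + 20.70 = 42.30 → 42
B: 0.90×125 + 0.10×249 = 112.50 + 24.90 = 137.40 → 137
= RGB(35, 42, 137)


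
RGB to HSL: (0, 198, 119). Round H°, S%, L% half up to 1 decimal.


Normalize: R'=0/255≈0.0000, G'=198/255≈0.7765, B'=119/255≈0.4667
Max=198/255, Min=0/255, Δ=Max-Min=198/255
L = (Max+Min)/2 = (198+0)/510 = 198/510 = 0.38823… → L = 38.8%
L ≤ 0.5 → S = Δ/(Max+Min) = 198/(198+0) = 198/198 = 1 → S = 100.0%
(the 1/255 factors cancel in S and H, so raw channel differences can be used)
Max is G' → H = 60 × ((B-R)/Δ + 2) = 60 × ((119-0)/198 + 2)
  119/198 + 2 = 0.6010… + 2 = 2.6010…
  H = 60 × 2.6010… = 156.060…° → H = 156.1°
= HSL(156.1°, 100.0%, 38.8%)


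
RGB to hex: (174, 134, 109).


R = 174 → AE (hex)
G = 134 → 86 (hex)
B = 109 → 6D (hex)
Hex = #AE866D


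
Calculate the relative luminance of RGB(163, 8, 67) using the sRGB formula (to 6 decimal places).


Linearize each channel (sRGB transfer function): c = v/255; c_lin = c/12.92 if c ≤ 0.04045, else ((c+0.055)/1.055)^2.4
  R: 163/255 ≈ 0.639216 > 0.04045 → ((0.639216+0.055)/1.055)^2.4 ≈ 0.366253
  G: 8/255 ≈ 0.031373 ≤ 0.04045 → 0.031373/12.92 ≈ 0.002428
  B: 67/255 ≈ 0.262745 > 0.04045 → ((0.262745+0.055)/1.055)^2.4 ≈ 0.056128
R_lin = 0.366253, G_lin = 0.002428, B_lin = 0.056128
L = 0.2126×R + 0.7152×G + 0.0722×B
L = 0.2126×0.366253 + 0.7152×0.002428 + 0.0722×0.056128
L ≈ 0.083654


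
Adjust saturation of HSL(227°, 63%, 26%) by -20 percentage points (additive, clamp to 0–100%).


Original S = 63%
Adjustment = -20 percentage points
New S = 63 + (-20) = 43
Clamp to [0, 100] → 43
= HSL(227°, 43%, 26%)


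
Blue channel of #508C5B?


Color: #508C5B
R = 50 = 80
G = 8C = 140
B = 5B = 91
Blue = 91


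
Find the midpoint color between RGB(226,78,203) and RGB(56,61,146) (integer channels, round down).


Midpoint: each channel = ⌊(C₁+C₂)/2⌋
R: ⌊(226+56)/2⌋ = 141
G: ⌊(78+61)/2⌋ = 69
B: ⌊(203+146)/2⌋ = 174
= RGB(141, 69, 174)


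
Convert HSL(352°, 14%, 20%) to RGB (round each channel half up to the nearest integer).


H=352°, S=0.14, L=0.20
C = (1-|2L-1|)×S = (1-|-0.60|)×0.14 = 0.056
H' = H/60 = 352/60 ≈ 5.8667; X = C×(1-|H' mod 2 - 1|) ≈ 0.0075
m = L - C/2 = 0.20 - 0.028 = 0.172
Sector ⌊H'⌋ = 5 → (R',G',B') = (0.056, 0.0, ≈0.0075)
RGB = ((R'+m)×255, (G'+m)×255, (B'+m)×255) = (58.14, 43.86, 45.764)
Round half up → RGB(58, 44, 46)


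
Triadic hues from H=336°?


Triadic: equally spaced at 120° intervals
H1 = 336°
H2 = (336 + 120) mod 360 = 96°
H3 = (336 + 240) mod 360 = 216°
Triadic = 336°, 96°, 216°


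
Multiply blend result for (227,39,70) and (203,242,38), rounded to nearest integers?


Multiply: C = A×B/255, rounded to nearest integer
R: 227×203/255 = 46081/255 ≈ 180.710 → 181
G: 39×242/255 = 9438/255 ≈ 37.012 → 37
B: 70×38/255 = 2660/255 ≈ 10.431 → 10
= RGB(181, 37, 10)


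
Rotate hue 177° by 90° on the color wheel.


New hue = (H + rotation) mod 360
New hue = (177 + 90) mod 360
= 267 mod 360
= 267°


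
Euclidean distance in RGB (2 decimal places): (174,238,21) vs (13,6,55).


d = √[(R₁-R₂)² + (G₁-G₂)² + (B₁-B₂)²]
d = √[(174-13)² + (238-6)² + (21-55)²]
d = √[25921 + 53824 + 1156]
d = √80901
d ≈ 284.43


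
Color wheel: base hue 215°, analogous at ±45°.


Base hue: 215°
Left analog: (215 - 45) mod 360 = 170°
Right analog: (215 + 45) mod 360 = 260°
Analogous hues = 170° and 260°


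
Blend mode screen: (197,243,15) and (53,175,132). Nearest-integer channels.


Screen: C = 255 - (255-A)×(255-B)/255, rounded to nearest integer
R: 255 - (255-197)×(255-53)/255 = 255 - 11716/255 ≈ 255 - 45.945 = 209.055 → 209
G: 255 - (255-243)×(255-175)/255 = 255 - 960/255 ≈ 255 - 3.765 = 251.235 → 251
B: 255 - (255-15)×(255-132)/255 = 255 - 29520/255 ≈ 255 - 115.765 = 139.235 → 139
= RGB(209, 251, 139)


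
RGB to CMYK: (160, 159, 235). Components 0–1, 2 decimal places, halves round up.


R'=160/255≈0.6275, G'=159/255≈0.6235, B'=235/255≈0.9216
K = 1 - max(R',G',B') = 1 - 235/255 = 20/255 = 0.07843… → 0.08
(1-R'-K)/(1-K) simplifies to (max-R)/max with max = 235:
C = (235-160)/235 = 75/235 = 0.31914… → 0.32
M = (235-159)/235 = 76/235 = 0.32340… → 0.32
Y = (235-235)/235 = 0/235 = 0 → 0.00
= CMYK(0.32, 0.32, 0.00, 0.08)


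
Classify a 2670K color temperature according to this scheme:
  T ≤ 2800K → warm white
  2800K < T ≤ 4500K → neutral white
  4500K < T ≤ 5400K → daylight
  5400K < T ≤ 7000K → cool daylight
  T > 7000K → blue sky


Temperature: 2670K
2670K ≤ 2800K → warm white
Classification: warm white


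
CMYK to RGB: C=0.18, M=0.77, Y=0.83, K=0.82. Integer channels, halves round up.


R = 255 × (1-C) × (1-K) = 255 × 0.82 × 0.18 = 37.638 → 38
G = 255 × (1-M) × (1-K) = 255 × 0.23 × 0.18 = 10.557 → 11
B = 255 × (1-Y) × (1-K) = 255 × 0.17 × 0.18 = 7.803 → 8
= RGB(38, 11, 8)


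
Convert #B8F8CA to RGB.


B8 → 184 (R)
F8 → 248 (G)
CA → 202 (B)
= RGB(184, 248, 202)


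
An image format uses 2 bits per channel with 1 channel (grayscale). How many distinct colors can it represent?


Total bits = 2 bits/channel × 1 channels = 2 bits
Distinct colors = 2^2
= 4 colors


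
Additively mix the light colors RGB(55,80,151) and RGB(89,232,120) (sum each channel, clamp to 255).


Additive: each channel = min(255, C₁+C₂)
R: 55+89 = 144 → 144
G: 80+232 = 312 → 255
B: 151+120 = 271 → 255
= RGB(144, 255, 255)


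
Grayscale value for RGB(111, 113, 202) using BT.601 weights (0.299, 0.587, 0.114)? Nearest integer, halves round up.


Gray = 0.299×R + 0.587×G + 0.114×B
Gray = 0.299×111 + 0.587×113 + 0.114×202
Gray = 33.189 + 66.331 + 23.028
Gray = 122.548 → round half up → 123
Gray = 123


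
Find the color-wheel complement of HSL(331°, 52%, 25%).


Complement = opposite side of color wheel = hue + 180°
H' = (331 + 180) mod 360 = 151°
S and L unchanged.
= HSL(151°, 52%, 25%)


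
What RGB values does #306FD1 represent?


30 → 48 (R)
6F → 111 (G)
D1 → 209 (B)
= RGB(48, 111, 209)


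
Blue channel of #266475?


Color: #266475
R = 26 = 38
G = 64 = 100
B = 75 = 117
Blue = 117


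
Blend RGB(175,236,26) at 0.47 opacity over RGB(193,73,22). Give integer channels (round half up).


C = α×F + (1-α)×B, with 1-α = 0.53
R: 0.47×175 + 0.53×193 = 82.25 + 102.29 = 184.54 → 185
G: 0.47×236 + 0.53×73 = 110.92 + 38.69 = 149.61 → 150
B: 0.47×26 + 0.53×22 = 12.22 + 11.66 = 23.88 → 24
= RGB(185, 150, 24)


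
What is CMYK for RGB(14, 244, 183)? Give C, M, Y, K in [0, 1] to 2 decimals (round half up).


R'=14/255≈0.0549, G'=244/255≈0.9569, B'=183/255≈0.7176
K = 1 - max(R',G',B') = 1 - 244/255 = 11/255 = 0.04313… → 0.04
(1-R'-K)/(1-K) simplifies to (max-R)/max with max = 244:
C = (244-14)/244 = 230/244 = 0.94262… → 0.94
M = (244-244)/244 = 0/244 = 0 → 0.00
Y = (244-183)/244 = 61/244 = 0.25 → 0.25
= CMYK(0.94, 0.00, 0.25, 0.04)


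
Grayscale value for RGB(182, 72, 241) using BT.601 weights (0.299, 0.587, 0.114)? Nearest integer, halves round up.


Gray = 0.299×R + 0.587×G + 0.114×B
Gray = 0.299×182 + 0.587×72 + 0.114×241
Gray = 54.418 + 42.264 + 27.474
Gray = 124.156 → round half up → 124
Gray = 124


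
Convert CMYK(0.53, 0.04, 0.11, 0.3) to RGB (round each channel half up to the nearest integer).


R = 255 × (1-C) × (1-K) = 255 × 0.47 × 0.70 = 83.895 → 84
G = 255 × (1-M) × (1-K) = 255 × 0.96 × 0.70 = 171.36 → 171
B = 255 × (1-Y) × (1-K) = 255 × 0.89 × 0.70 = 158.865 → 159
= RGB(84, 171, 159)


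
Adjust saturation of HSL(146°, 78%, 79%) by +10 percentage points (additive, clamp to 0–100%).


Original S = 78%
Adjustment = +10 percentage points
New S = 78 + (10) = 88
Clamp to [0, 100] → 88
= HSL(146°, 88%, 79%)


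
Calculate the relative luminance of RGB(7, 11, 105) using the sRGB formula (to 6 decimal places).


Linearize each channel (sRGB transfer function): c = v/255; c_lin = c/12.92 if c ≤ 0.04045, else ((c+0.055)/1.055)^2.4
  R: 7/255 ≈ 0.027451 ≤ 0.04045 → 0.027451/12.92 ≈ 0.002125
  G: 11/255 ≈ 0.043137 > 0.04045 → ((0.043137+0.055)/1.055)^2.4 ≈ 0.003347
  B: 105/255 ≈ 0.411765 > 0.04045 → ((0.411765+0.055)/1.055)^2.4 ≈ 0.141263
R_lin = 0.002125, G_lin = 0.003347, B_lin = 0.141263
L = 0.2126×R + 0.7152×G + 0.0722×B
L = 0.2126×0.002125 + 0.7152×0.003347 + 0.0722×0.141263
L ≈ 0.013044


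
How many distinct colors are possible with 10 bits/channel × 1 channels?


Total bits = 10 bits/channel × 1 channels = 10 bits
Distinct colors = 2^10
= 1,024 colors


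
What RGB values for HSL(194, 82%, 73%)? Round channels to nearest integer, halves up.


H=194°, S=0.82, L=0.73
C = (1-|2L-1|)×S = (1-|0.46|)×0.82 = 0.4428
H' = H/60 = 194/60 ≈ 3.2333; X = C×(1-|H' mod 2 - 1|) = 0.33948
m = L - C/2 = 0.73 - 0.2214 = 0.5086
Sector ⌊H'⌋ = 3 → (R',G',B') = (0.0, 0.33948, 0.4428)
RGB = ((R'+m)×255, (G'+m)×255, (B'+m)×255) = (129.693, 216.2604, 242.607)
Round half up → RGB(130, 216, 243)


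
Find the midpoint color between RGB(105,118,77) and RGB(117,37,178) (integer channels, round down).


Midpoint: each channel = ⌊(C₁+C₂)/2⌋
R: ⌊(105+117)/2⌋ = 111
G: ⌊(118+37)/2⌋ = 77
B: ⌊(77+178)/2⌋ = 127
= RGB(111, 77, 127)


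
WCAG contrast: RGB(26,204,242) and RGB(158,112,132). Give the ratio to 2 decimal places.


Linearize each sRGB channel c=v/255: c/12.92 if c ≤ 0.04045 else ((c+0.055)/1.055)^2.4
L = 0.2126×R_lin + 0.7152×G_lin + 0.0722×B_lin
Color 1 (26,204,242):
  R=26: 26/255≈0.1020 > 0.04045 → ((0.1020+0.055)/1.055)^2.4 ≈ 0.01033
  G=204: 204/255≈0.8000 > 0.04045 → ((0.8000+0.055)/1.055)^2.4 ≈ 0.60383
  B=242: 242/255≈0.9490 > 0.04045 → ((0.9490+0.055)/1.055)^2.4 ≈ 0.88792
  L1 = 0.2126×0.01033 + 0.7152×0.60383 + 0.0722×0.88792 ≈ 0.49816
Color 2 (158,112,132):
  R=158: 158/255≈0.6196 > 0.04045 → ((0.6196+0.055)/1.055)^2.4 ≈ 0.34191
  G=112: 112/255≈0.4392 > 0.04045 → ((0.4392+0.055)/1.055)^2.4 ≈ 0.16203
  B=132: 132/255≈0.5176 > 0.04045 → ((0.5176+0.055)/1.055)^2.4 ≈ 0.23074
  L2 = 0.2126×0.34191 + 0.7152×0.16203 + 0.0722×0.23074 ≈ 0.20523
Lighter = 0.49816, Darker = 0.20523
Ratio = (L_lighter + 0.05) / (L_darker + 0.05)
Ratio = (0.49816 + 0.05) / (0.20523 + 0.05) = 0.54816 / 0.25523 ≈ 2.1477
Ratio ≈ 2.15:1


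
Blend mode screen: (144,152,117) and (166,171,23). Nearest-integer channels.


Screen: C = 255 - (255-A)×(255-B)/255, rounded to nearest integer
R: 255 - (255-144)×(255-166)/255 = 255 - 9879/255 ≈ 255 - 38.741 = 216.259 → 216
G: 255 - (255-152)×(255-171)/255 = 255 - 8652/255 ≈ 255 - 33.929 = 221.071 → 221
B: 255 - (255-117)×(255-23)/255 = 255 - 32016/255 ≈ 255 - 125.553 = 129.447 → 129
= RGB(216, 221, 129)


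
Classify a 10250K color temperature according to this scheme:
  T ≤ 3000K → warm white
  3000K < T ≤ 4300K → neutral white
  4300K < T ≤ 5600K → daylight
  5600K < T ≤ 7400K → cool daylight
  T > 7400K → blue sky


Temperature: 10250K
10250K > 7400K → blue sky
Classification: blue sky


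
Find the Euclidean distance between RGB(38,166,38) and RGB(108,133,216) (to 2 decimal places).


d = √[(R₁-R₂)² + (G₁-G₂)² + (B₁-B₂)²]
d = √[(38-108)² + (166-133)² + (38-216)²]
d = √[4900 + 1089 + 31684]
d = √37673
d ≈ 194.10


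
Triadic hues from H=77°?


Triadic: equally spaced at 120° intervals
H1 = 77°
H2 = (77 + 120) mod 360 = 197°
H3 = (77 + 240) mod 360 = 317°
Triadic = 77°, 197°, 317°


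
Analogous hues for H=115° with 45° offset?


Base hue: 115°
Left analog: (115 - 45) mod 360 = 70°
Right analog: (115 + 45) mod 360 = 160°
Analogous hues = 70° and 160°


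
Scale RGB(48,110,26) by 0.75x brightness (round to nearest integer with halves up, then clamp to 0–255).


Multiply each channel by 0.75, round half up, clamp to [0, 255]
R: 48×0.75 = 36
G: 110×0.75 = 82.5 → round → 83
B: 26×0.75 = 19.5 → round → 20
= RGB(36, 83, 20)


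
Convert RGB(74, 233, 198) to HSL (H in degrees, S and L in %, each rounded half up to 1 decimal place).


Normalize: R'=74/255≈0.2902, G'=233/255≈0.9137, B'=198/255≈0.7765
Max=233/255, Min=74/255, Δ=Max-Min=159/255
L = (Max+Min)/2 = (233+74)/510 = 307/510 = 0.60196… → L = 60.2%
L > 0.5 → S = Δ/(2-Max-Min) = 159/(510-233-74) = 159/203 = 0.78325… → S = 78.3%
(the 1/255 factors cancel in S and H, so raw channel differences can be used)
Max is G' → H = 60 × ((B-R)/Δ + 2) = 60 × ((198-74)/159 + 2)
  124/159 + 2 = 0.7798… + 2 = 2.7798…
  H = 60 × 2.7798… = 166.792…° → H = 166.8°
= HSL(166.8°, 78.3%, 60.2%)


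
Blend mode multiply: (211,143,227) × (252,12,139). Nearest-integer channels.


Multiply: C = A×B/255, rounded to nearest integer
R: 211×252/255 = 53172/255 ≈ 208.518 → 209
G: 143×12/255 = 1716/255 ≈ 6.729 → 7
B: 227×139/255 = 31553/255 ≈ 123.737 → 124
= RGB(209, 7, 124)


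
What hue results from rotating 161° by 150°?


New hue = (H + rotation) mod 360
New hue = (161 + 150) mod 360
= 311 mod 360
= 311°


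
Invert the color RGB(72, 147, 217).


Invert: (255-R, 255-G, 255-B)
R: 255-72 = 183
G: 255-147 = 108
B: 255-217 = 38
= RGB(183, 108, 38)


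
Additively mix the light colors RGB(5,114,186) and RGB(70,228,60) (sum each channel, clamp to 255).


Additive: each channel = min(255, C₁+C₂)
R: 5+70 = 75 → 75
G: 114+228 = 342 → 255
B: 186+60 = 246 → 246
= RGB(75, 255, 246)


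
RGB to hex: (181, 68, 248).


R = 181 → B5 (hex)
G = 68 → 44 (hex)
B = 248 → F8 (hex)
Hex = #B544F8


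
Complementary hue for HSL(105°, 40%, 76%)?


Complement = opposite side of color wheel = hue + 180°
H' = (105 + 180) mod 360 = 285°
S and L unchanged.
= HSL(285°, 40%, 76%)


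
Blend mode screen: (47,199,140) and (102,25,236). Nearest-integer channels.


Screen: C = 255 - (255-A)×(255-B)/255, rounded to nearest integer
R: 255 - (255-47)×(255-102)/255 = 255 - 31824/255 ≈ 255 - 124.800 = 130.200 → 130
G: 255 - (255-199)×(255-25)/255 = 255 - 12880/255 ≈ 255 - 50.510 = 204.490 → 204
B: 255 - (255-140)×(255-236)/255 = 255 - 2185/255 ≈ 255 - 8.569 = 246.431 → 246
= RGB(130, 204, 246)


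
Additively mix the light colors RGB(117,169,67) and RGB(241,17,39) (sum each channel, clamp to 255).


Additive: each channel = min(255, C₁+C₂)
R: 117+241 = 358 → 255
G: 169+17 = 186 → 186
B: 67+39 = 106 → 106
= RGB(255, 186, 106)


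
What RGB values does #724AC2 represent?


72 → 114 (R)
4A → 74 (G)
C2 → 194 (B)
= RGB(114, 74, 194)


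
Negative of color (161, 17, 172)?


Invert: (255-R, 255-G, 255-B)
R: 255-161 = 94
G: 255-17 = 238
B: 255-172 = 83
= RGB(94, 238, 83)


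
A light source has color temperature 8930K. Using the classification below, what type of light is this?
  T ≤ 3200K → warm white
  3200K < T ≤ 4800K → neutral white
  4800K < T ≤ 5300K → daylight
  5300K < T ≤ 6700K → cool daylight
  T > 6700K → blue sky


Temperature: 8930K
8930K > 6700K → blue sky
Classification: blue sky


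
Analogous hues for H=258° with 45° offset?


Base hue: 258°
Left analog: (258 - 45) mod 360 = 213°
Right analog: (258 + 45) mod 360 = 303°
Analogous hues = 213° and 303°


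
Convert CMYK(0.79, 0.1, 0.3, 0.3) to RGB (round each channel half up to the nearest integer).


R = 255 × (1-C) × (1-K) = 255 × 0.21 × 0.70 = 37.485 → 37
G = 255 × (1-M) × (1-K) = 255 × 0.90 × 0.70 = 160.65 → 161
B = 255 × (1-Y) × (1-K) = 255 × 0.70 × 0.70 = 124.95 → 125
= RGB(37, 161, 125)


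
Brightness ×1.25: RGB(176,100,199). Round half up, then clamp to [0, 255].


Multiply each channel by 1.25, round half up, clamp to [0, 255]
R: 176×1.25 = 220
G: 100×1.25 = 125
B: 199×1.25 = 248.75 → round → 249
= RGB(220, 125, 249)


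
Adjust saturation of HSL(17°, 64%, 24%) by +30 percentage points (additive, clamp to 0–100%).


Original S = 64%
Adjustment = +30 percentage points
New S = 64 + (30) = 94
Clamp to [0, 100] → 94
= HSL(17°, 94%, 24%)


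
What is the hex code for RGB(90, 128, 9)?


R = 90 → 5A (hex)
G = 128 → 80 (hex)
B = 9 → 09 (hex)
Hex = #5A8009


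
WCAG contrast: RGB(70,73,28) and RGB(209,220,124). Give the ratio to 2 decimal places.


Linearize each sRGB channel c=v/255: c/12.92 if c ≤ 0.04045 else ((c+0.055)/1.055)^2.4
L = 0.2126×R_lin + 0.7152×G_lin + 0.0722×B_lin
Color 1 (70,73,28):
  R=70: 70/255≈0.2745 > 0.04045 → ((0.2745+0.055)/1.055)^2.4 ≈ 0.06125
  G=73: 73/255≈0.2863 > 0.04045 → ((0.2863+0.055)/1.055)^2.4 ≈ 0.06663
  B=28: 28/255≈0.1098 > 0.04045 → ((0.1098+0.055)/1.055)^2.4 ≈ 0.01161
  L1 = 0.2126×0.06125 + 0.7152×0.06663 + 0.0722×0.01161 ≈ 0.06151
Color 2 (209,220,124):
  R=209: 209/255≈0.8196 > 0.04045 → ((0.8196+0.055)/1.055)^2.4 ≈ 0.63760
  G=220: 220/255≈0.8627 > 0.04045 → ((0.8627+0.055)/1.055)^2.4 ≈ 0.71569
  B=124: 124/255≈0.4863 > 0.04045 → ((0.4863+0.055)/1.055)^2.4 ≈ 0.20156
  L2 = 0.2126×0.63760 + 0.7152×0.71569 + 0.0722×0.20156 ≈ 0.66197
Lighter = 0.66197, Darker = 0.06151
Ratio = (L_lighter + 0.05) / (L_darker + 0.05)
Ratio = (0.66197 + 0.05) / (0.06151 + 0.05) = 0.71197 / 0.11151 ≈ 6.3848
Ratio ≈ 6.38:1


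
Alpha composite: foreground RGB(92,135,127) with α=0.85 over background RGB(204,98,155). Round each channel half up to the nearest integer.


C = α×F + (1-α)×B, with 1-α = 0.15
R: 0.85×92 + 0.15×204 = 78.20 + 30.60 = 108.80 → 109
G: 0.85×135 + 0.15×98 = 114.75 + 14.70 = 129.45 → 129
B: 0.85×127 + 0.15×155 = 107.95 + 23.25 = 131.20 → 131
= RGB(109, 129, 131)


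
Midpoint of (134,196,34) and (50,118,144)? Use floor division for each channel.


Midpoint: each channel = ⌊(C₁+C₂)/2⌋
R: ⌊(134+50)/2⌋ = 92
G: ⌊(196+118)/2⌋ = 157
B: ⌊(34+144)/2⌋ = 89
= RGB(92, 157, 89)


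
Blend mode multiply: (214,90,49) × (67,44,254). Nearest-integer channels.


Multiply: C = A×B/255, rounded to nearest integer
R: 214×67/255 = 14338/255 ≈ 56.227 → 56
G: 90×44/255 = 3960/255 ≈ 15.529 → 16
B: 49×254/255 = 12446/255 ≈ 48.808 → 49
= RGB(56, 16, 49)


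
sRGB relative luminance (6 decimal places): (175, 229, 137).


Linearize each channel (sRGB transfer function): c = v/255; c_lin = c/12.92 if c ≤ 0.04045, else ((c+0.055)/1.055)^2.4
  R: 175/255 ≈ 0.686275 > 0.04045 → ((0.686275+0.055)/1.055)^2.4 ≈ 0.428690
  G: 229/255 ≈ 0.898039 > 0.04045 → ((0.898039+0.055)/1.055)^2.4 ≈ 0.783538
  B: 137/255 ≈ 0.537255 > 0.04045 → ((0.537255+0.055)/1.055)^2.4 ≈ 0.250158
R_lin = 0.428690, G_lin = 0.783538, B_lin = 0.250158
L = 0.2126×R + 0.7152×G + 0.0722×B
L = 0.2126×0.428690 + 0.7152×0.783538 + 0.0722×0.250158
L ≈ 0.669587


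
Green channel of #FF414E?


Color: #FF414E
R = FF = 255
G = 41 = 65
B = 4E = 78
Green = 65


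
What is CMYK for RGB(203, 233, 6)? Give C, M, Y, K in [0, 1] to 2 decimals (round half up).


R'=203/255≈0.7961, G'=233/255≈0.9137, B'=6/255≈0.0235
K = 1 - max(R',G',B') = 1 - 233/255 = 22/255 = 0.08627… → 0.09
(1-R'-K)/(1-K) simplifies to (max-R)/max with max = 233:
C = (233-203)/233 = 30/233 = 0.12875… → 0.13
M = (233-233)/233 = 0/233 = 0 → 0.00
Y = (233-6)/233 = 227/233 = 0.97424… → 0.97
= CMYK(0.13, 0.00, 0.97, 0.09)


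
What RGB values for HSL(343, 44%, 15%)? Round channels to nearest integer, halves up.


H=343°, S=0.44, L=0.15
C = (1-|2L-1|)×S = (1-|-0.70|)×0.44 = 0.132
H' = H/60 = 343/60 ≈ 5.7167; X = C×(1-|H' mod 2 - 1|) = 0.0374
m = L - C/2 = 0.15 - 0.066 = 0.084
Sector ⌊H'⌋ = 5 → (R',G',B') = (0.132, 0.0, 0.0374)
RGB = ((R'+m)×255, (G'+m)×255, (B'+m)×255) = (55.08, 21.42, 30.957)
Round half up → RGB(55, 21, 31)


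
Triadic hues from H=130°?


Triadic: equally spaced at 120° intervals
H1 = 130°
H2 = (130 + 120) mod 360 = 250°
H3 = (130 + 240) mod 360 = 10°
Triadic = 130°, 250°, 10°


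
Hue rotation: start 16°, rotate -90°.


New hue = (H + rotation) mod 360
New hue = (16 -90) mod 360
= -74 mod 360
= 286°


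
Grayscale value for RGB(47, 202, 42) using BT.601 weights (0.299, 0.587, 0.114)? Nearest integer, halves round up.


Gray = 0.299×R + 0.587×G + 0.114×B
Gray = 0.299×47 + 0.587×202 + 0.114×42
Gray = 14.053 + 118.574 + 4.788
Gray = 137.415 → round half up → 137
Gray = 137


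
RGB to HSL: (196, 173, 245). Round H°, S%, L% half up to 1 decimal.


Normalize: R'=196/255≈0.7686, G'=173/255≈0.6784, B'=245/255≈0.9608
Max=245/255, Min=173/255, Δ=Max-Min=72/255
L = (Max+Min)/2 = (245+173)/510 = 418/510 = 0.81960… → L = 82.0%
L > 0.5 → S = Δ/(2-Max-Min) = 72/(510-245-173) = 72/92 = 0.78260… → S = 78.3%
(the 1/255 factors cancel in S and H, so raw channel differences can be used)
Max is B' → H = 60 × ((R-G)/Δ + 4) = 60 × ((196-173)/72 + 4)
  23/72 + 4 = 0.3194… + 4 = 4.3194…
  H = 60 × 4.3194… = 259.166…° → H = 259.2°
= HSL(259.2°, 78.3%, 82.0%)


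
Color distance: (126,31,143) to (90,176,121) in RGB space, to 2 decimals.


d = √[(R₁-R₂)² + (G₁-G₂)² + (B₁-B₂)²]
d = √[(126-90)² + (31-176)² + (143-121)²]
d = √[1296 + 21025 + 484]
d = √22805
d ≈ 151.01


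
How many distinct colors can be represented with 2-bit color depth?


Colors = 2^bits = 2^2
= 4 colors


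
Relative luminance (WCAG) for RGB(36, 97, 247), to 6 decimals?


Linearize each channel (sRGB transfer function): c = v/255; c_lin = c/12.92 if c ≤ 0.04045, else ((c+0.055)/1.055)^2.4
  R: 36/255 ≈ 0.141176 > 0.04045 → ((0.141176+0.055)/1.055)^2.4 ≈ 0.017642
  G: 97/255 ≈ 0.380392 > 0.04045 → ((0.380392+0.055)/1.055)^2.4 ≈ 0.119538
  B: 247/255 ≈ 0.968627 > 0.04045 → ((0.968627+0.055)/1.055)^2.4 ≈ 0.930111
R_lin = 0.017642, G_lin = 0.119538, B_lin = 0.930111
L = 0.2126×R + 0.7152×G + 0.0722×B
L = 0.2126×0.017642 + 0.7152×0.119538 + 0.0722×0.930111
L ≈ 0.156399


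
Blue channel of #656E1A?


Color: #656E1A
R = 65 = 101
G = 6E = 110
B = 1A = 26
Blue = 26


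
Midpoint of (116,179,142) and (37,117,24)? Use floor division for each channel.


Midpoint: each channel = ⌊(C₁+C₂)/2⌋
R: ⌊(116+37)/2⌋ = 76
G: ⌊(179+117)/2⌋ = 148
B: ⌊(142+24)/2⌋ = 83
= RGB(76, 148, 83)


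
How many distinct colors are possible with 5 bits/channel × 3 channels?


Total bits = 5 bits/channel × 3 channels = 15 bits
Distinct colors = 2^15
= 32,768 colors


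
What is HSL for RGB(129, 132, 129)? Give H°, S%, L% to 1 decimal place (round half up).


Normalize: R'=129/255≈0.5059, G'=132/255≈0.5176, B'=129/255≈0.5059
Max=132/255, Min=129/255, Δ=Max-Min=3/255
L = (Max+Min)/2 = (132+129)/510 = 261/510 = 0.51176… → L = 51.2%
L > 0.5 → S = Δ/(2-Max-Min) = 3/(510-132-129) = 3/249 = 0.01204… → S = 1.2%
(the 1/255 factors cancel in S and H, so raw channel differences can be used)
Max is G' → H = 60 × ((B-R)/Δ + 2) = 60 × ((129-129)/3 + 2)
  0/3 + 2 = 0 + 2 = 2
  H = 60 × 2 = 120° → H = 120.0°
= HSL(120.0°, 1.2%, 51.2%)


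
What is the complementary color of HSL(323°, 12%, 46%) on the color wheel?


Complement = opposite side of color wheel = hue + 180°
H' = (323 + 180) mod 360 = 143°
S and L unchanged.
= HSL(143°, 12%, 46%)
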